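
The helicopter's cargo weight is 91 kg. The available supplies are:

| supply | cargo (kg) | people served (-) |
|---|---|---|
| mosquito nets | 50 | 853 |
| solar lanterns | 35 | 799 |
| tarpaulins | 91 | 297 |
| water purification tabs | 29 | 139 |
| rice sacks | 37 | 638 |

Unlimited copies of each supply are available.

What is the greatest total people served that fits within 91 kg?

A density-first pass picks 2×solar lanterns — 1598 at 70 kg.
Dropping solar lanterns frees 35 kg; slotting in mosquito nets (50 kg) lifts the total to 1652 at 85 kg.
Every other selection either busts 91 kg or fails to beat 1652.

1652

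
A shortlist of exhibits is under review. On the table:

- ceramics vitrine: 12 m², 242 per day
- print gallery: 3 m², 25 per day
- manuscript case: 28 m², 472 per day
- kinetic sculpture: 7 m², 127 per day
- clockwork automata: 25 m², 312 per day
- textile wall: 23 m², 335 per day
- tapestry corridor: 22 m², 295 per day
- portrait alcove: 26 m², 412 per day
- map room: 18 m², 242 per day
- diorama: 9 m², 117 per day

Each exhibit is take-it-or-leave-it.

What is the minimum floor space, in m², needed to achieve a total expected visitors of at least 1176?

70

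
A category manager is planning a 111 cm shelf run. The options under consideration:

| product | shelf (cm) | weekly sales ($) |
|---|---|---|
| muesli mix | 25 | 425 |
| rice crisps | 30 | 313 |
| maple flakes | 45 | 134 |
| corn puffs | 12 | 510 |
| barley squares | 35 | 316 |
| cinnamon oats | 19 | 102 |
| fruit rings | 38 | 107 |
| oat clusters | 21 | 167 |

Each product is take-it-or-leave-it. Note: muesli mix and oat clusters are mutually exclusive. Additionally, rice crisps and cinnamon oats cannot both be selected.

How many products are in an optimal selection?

4

The maximum weekly sales within 111 cm is 1564.
For example muesli mix + rice crisps + corn puffs + barley squares achieves it, using 102 cm.
All optima have 4 products.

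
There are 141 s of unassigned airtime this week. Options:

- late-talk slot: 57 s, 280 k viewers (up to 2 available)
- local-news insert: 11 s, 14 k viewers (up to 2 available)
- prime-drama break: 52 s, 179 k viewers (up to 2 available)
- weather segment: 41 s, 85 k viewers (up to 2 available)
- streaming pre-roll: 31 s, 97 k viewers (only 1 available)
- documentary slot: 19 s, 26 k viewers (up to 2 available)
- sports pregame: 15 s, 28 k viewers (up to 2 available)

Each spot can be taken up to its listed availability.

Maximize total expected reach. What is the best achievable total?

602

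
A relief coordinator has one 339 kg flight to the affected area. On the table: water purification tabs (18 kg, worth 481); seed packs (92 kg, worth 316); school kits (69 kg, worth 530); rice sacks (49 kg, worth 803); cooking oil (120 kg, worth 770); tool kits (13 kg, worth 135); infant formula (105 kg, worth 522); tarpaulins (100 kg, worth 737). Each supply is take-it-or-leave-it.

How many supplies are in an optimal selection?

Best achievable people served is 2926.
One optimal bundle: water purification tabs + rice sacks + cooking oil + tool kits + tarpaulins (300 kg).
Every optimal selection uses 5 supplies.

5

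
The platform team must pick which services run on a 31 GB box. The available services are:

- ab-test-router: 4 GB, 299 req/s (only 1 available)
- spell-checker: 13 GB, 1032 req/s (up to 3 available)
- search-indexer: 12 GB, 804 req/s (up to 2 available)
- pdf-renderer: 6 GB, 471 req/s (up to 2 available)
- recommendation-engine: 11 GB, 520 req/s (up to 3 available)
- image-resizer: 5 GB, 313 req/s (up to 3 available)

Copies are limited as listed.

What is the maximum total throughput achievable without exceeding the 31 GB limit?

2377

By throughput per GB: spell-checker 79.38, pdf-renderer 78.50, ab-test-router 74.75 lead.
Filling by ratio: ab-test-router + 2×spell-checker for 2363, with 1 GB left unused.
Dropping ab-test-router frees 4 GB; slotting in image-resizer (5 GB) lifts the total to 2377 at 31 GB.
Every other selection either busts 31 GB or exceeds an availability limit or fails to beat 2377.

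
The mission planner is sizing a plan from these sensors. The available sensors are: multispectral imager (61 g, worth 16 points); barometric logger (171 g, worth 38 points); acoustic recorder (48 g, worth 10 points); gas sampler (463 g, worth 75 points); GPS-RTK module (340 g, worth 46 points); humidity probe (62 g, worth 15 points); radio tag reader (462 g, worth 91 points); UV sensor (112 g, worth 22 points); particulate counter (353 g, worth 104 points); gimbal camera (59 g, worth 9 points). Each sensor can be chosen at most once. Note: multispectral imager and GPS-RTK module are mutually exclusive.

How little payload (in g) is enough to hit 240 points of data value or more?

Minimise g subject to total data value ≥ 240.
barometric logger + acoustic recorder + radio tag reader + particulate counter: 243 data value at 1034 g.
Below 1034 g the best achievable stays under 240.

1034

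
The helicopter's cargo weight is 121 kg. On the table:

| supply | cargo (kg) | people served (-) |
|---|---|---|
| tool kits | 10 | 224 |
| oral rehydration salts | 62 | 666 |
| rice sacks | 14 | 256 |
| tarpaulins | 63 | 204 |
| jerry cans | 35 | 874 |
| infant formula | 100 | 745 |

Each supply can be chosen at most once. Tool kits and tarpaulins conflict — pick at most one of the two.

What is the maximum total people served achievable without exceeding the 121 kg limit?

Tool kits + oral rehydration salts + rice sacks + jerry cans uses 121 of the 121 kg and totals 2020.
The closest alternative, oral rehydration salts + rice sacks + jerry cans, reaches only 1796.

2020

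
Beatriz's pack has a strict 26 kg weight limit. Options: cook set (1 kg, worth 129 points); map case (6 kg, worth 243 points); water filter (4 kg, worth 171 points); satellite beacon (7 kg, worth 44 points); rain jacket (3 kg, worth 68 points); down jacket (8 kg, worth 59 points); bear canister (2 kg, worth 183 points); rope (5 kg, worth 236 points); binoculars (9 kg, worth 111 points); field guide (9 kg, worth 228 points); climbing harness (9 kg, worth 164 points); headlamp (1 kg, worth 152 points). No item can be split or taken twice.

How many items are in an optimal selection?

The maximum utility within 26 kg is 1182.
cook set + map case + water filter + rain jacket + bear canister + rope + headlamp hits 1182 at 22 kg.
All optima have 7 items.

7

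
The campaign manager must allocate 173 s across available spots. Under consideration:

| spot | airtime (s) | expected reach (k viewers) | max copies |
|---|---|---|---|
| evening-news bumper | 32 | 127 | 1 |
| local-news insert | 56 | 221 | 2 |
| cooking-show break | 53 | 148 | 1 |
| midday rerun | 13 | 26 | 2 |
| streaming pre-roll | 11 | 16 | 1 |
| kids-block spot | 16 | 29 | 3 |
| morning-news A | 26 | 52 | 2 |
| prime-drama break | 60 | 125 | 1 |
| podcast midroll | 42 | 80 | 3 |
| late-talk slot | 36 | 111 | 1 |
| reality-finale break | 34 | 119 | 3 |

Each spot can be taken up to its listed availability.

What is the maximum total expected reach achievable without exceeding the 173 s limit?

624

Filling by ratio: evening-news bumper + 2×local-news insert + 2×midday rerun for 621, with 3 s left unused.
Dropping midday rerun frees 13 s; slotting in kids-block spot (16 s) lifts the total to 624 at 173 s.
That's the maximum — no swap from here does better than 624.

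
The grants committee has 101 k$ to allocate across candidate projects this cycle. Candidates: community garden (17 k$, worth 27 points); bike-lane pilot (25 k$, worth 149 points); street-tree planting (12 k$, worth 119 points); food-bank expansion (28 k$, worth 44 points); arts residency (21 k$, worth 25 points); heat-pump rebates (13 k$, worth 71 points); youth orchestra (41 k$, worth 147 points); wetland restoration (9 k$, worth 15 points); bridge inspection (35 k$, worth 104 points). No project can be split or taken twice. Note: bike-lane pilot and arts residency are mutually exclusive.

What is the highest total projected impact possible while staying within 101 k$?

Bike-lane pilot + street-tree planting + heat-pump rebates + youth orchestra + wetland restoration uses 100 of the 101 k$ and totals 501.

501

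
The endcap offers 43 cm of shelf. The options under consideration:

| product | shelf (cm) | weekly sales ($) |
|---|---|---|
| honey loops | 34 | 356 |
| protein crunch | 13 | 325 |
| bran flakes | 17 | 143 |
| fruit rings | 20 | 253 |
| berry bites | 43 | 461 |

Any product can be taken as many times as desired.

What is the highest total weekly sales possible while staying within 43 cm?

Best packing: 3×protein crunch — 39 cm, 975 total.
The spare 4 cm is too small for any remaining product, and no exchange beats 975.

975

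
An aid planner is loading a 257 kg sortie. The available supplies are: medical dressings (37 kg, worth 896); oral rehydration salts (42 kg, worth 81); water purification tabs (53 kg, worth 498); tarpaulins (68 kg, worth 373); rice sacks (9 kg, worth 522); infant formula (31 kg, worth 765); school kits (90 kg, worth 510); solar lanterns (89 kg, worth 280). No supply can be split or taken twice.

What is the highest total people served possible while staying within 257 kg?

Best packing: medical dressings + water purification tabs + rice sacks + infant formula + school kits — 220 kg, 3191 total.

3191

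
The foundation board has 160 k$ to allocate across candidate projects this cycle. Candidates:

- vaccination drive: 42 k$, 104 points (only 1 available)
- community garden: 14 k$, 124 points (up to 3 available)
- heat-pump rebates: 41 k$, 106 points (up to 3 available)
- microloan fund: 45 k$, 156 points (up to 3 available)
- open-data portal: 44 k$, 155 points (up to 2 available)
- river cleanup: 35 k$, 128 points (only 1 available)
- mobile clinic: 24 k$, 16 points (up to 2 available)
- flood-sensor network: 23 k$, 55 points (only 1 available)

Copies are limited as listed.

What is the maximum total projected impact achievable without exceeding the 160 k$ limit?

739

Taking the top-ratio projects first gives 3×community garden + open-data portal + river cleanup + flood-sensor network for 710 (144 k$).
Dropping open-data portal and river cleanup frees 79 k$; slotting in 2×microloan fund (90 k$) lifts the total to 739 at 155 k$.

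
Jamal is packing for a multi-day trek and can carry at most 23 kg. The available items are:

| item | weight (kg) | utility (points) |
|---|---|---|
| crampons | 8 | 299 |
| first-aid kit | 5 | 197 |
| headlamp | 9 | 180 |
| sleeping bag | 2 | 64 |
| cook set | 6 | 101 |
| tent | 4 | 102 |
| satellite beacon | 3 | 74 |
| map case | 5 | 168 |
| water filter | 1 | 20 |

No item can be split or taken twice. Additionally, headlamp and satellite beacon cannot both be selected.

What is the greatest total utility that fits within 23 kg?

802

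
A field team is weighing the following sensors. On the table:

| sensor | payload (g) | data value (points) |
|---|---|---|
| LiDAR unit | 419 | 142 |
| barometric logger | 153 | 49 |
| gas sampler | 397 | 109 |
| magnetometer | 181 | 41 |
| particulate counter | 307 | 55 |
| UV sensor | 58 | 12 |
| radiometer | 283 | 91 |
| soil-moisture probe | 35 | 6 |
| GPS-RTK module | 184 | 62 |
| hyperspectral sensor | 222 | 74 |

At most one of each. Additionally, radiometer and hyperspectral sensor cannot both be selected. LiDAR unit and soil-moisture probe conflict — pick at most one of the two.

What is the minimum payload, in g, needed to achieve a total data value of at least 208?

Need the lightest bundle worth ≥ 208.
LiDAR unit + hyperspectral sensor: 216 data value at 641 g.
No combination under 641 g hits 208.

641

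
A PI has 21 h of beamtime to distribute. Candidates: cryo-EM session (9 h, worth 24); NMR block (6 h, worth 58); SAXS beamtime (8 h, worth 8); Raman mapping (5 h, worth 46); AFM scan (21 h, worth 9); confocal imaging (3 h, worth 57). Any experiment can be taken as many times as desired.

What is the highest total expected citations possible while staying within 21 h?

399

The ratio ordering already packs tightly: 7×confocal imaging, 21 h, 399.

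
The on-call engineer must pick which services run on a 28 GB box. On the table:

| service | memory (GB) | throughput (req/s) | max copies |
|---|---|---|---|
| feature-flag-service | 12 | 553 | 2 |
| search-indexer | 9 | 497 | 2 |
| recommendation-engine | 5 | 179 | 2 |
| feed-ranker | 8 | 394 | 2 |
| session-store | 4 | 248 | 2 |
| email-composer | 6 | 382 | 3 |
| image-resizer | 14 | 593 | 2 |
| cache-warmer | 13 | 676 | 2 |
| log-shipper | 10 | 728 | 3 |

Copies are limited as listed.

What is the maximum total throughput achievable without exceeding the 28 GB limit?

1952

A density-first pass picks email-composer + 2×log-shipper — 1838 at 26 GB.
Dropping email-composer frees 6 GB; slotting in 2×session-store (8 GB) lifts the total to 1952 at 28 GB.
Every other selection either busts 28 GB or exceeds an availability limit or fails to beat 1952.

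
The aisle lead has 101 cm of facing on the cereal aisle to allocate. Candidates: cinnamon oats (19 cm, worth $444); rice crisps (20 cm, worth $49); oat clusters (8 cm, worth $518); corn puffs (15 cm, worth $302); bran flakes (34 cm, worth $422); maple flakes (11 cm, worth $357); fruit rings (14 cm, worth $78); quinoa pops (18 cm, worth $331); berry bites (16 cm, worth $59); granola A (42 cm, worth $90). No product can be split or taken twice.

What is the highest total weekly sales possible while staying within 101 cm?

Greedy by ratio would take cinnamon oats + oat clusters + corn puffs + maple flakes + fruit rings + quinoa pops + berry bites: 101 cm used, total 2089.
The 34 cm tied up in quinoa pops and berry bites is better spent on bran flakes — total rises to 2121 (101 cm).
That's the maximum — no swap from here does better than 2121.

2121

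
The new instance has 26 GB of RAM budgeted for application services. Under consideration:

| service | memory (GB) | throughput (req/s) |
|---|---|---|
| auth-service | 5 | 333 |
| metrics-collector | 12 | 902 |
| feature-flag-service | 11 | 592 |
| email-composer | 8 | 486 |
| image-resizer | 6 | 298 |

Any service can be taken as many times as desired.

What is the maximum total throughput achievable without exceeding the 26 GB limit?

1804

Ranking by ratio (throughput/GB): metrics-collector 75.17, auth-service 66.60, email-composer 60.75, feature-flag-service 53.82.
The ratio ordering already packs tightly: 2×metrics-collector, 24 GB, 1804.
No other feasible combination exceeds 1804.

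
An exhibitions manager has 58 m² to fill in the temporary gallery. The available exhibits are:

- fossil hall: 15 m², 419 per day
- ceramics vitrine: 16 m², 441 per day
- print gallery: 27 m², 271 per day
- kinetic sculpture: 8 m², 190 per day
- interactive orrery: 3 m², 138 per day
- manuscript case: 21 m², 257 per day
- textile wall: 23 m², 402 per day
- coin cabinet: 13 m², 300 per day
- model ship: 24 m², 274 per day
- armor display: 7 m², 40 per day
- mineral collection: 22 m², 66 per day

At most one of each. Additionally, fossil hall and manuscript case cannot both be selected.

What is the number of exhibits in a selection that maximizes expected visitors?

5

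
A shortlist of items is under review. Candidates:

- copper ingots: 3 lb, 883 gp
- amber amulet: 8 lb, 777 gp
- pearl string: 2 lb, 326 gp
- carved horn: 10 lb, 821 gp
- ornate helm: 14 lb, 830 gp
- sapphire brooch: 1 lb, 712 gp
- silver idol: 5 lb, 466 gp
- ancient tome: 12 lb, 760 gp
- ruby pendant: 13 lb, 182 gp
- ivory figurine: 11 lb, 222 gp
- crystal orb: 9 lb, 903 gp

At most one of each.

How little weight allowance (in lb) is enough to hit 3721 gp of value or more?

26

Need the lightest bundle worth ≥ 3721.
copper ingots + amber amulet + sapphire brooch + silver idol + crystal orb: 3741 value at 26 lb.
Any bundle with less than 26 lb falls short of 3721.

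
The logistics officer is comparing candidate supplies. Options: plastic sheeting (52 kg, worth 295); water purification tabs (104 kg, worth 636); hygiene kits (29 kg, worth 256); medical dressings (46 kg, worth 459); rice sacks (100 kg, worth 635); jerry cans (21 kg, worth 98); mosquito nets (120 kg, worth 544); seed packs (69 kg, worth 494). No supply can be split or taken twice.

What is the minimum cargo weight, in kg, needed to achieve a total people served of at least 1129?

Minimise kg subject to total people served ≥ 1129.
hygiene kits + medical dressings + seed packs: 1209 people served at 144 kg.
Any bundle with less than 144 kg falls short of 1129.

144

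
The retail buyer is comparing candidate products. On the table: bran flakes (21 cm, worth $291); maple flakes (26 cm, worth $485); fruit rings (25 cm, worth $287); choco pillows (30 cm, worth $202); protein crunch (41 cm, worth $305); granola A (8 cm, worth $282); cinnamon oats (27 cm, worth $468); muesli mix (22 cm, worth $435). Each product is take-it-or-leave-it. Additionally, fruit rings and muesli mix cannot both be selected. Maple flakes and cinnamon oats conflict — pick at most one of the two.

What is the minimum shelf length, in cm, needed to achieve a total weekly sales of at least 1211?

69

Minimise cm subject to total weekly sales ≥ 1211.
Taking bran flakes + maple flakes + muesli mix gives 1211 (≥ 1211) for 69 cm.
No combination under 69 cm hits 1211.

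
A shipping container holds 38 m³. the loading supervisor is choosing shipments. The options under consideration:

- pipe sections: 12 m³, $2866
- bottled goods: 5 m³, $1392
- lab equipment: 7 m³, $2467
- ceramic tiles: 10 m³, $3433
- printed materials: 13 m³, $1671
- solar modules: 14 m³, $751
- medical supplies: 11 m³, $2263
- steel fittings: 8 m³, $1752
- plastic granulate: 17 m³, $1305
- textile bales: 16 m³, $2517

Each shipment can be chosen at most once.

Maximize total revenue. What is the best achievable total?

10518

A density-first pass picks pipe sections + bottled goods + lab equipment + ceramic tiles — 10158 at 34 m³.
The 5 m³ tied up in bottled goods is better spent on steel fittings — total rises to 10518 (37 m³).
An exhaustive check of the 1024 subsets confirms 10518.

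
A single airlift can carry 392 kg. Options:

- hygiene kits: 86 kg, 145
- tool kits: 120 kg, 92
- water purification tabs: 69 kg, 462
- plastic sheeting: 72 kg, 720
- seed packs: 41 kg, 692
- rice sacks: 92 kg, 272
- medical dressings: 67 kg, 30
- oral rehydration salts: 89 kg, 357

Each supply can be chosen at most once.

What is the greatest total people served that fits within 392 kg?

2503

Best packing: water purification tabs + plastic sheeting + seed packs + rice sacks + oral rehydration salts — 363 kg, 2503 total.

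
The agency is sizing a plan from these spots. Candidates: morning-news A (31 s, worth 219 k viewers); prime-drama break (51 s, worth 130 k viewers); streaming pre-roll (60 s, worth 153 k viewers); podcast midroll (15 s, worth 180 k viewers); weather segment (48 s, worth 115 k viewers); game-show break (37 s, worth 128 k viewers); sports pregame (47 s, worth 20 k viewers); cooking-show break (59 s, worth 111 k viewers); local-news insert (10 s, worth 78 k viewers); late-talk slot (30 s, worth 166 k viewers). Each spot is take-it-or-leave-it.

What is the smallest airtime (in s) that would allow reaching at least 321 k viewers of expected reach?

45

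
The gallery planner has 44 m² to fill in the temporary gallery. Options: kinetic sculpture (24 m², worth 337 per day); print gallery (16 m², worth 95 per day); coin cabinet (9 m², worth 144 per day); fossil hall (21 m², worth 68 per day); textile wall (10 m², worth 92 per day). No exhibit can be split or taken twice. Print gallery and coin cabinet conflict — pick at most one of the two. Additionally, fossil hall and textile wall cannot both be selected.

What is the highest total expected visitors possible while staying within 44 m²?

573

Density check — coin cabinet 16.00, kinetic sculpture 14.04, textile wall 9.20, print gallery 5.94 are the best per m².
Best packing: kinetic sculpture + coin cabinet + textile wall — 43 m², 573 total.
Next best is kinetic sculpture + coin cabinet at 481 (33 m²) — short by 92.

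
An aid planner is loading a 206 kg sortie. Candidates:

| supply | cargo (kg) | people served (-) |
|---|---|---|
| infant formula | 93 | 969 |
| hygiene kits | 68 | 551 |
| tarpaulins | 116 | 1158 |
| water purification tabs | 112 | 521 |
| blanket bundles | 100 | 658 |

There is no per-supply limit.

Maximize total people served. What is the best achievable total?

1938

Ranking by ratio (people served/kg): infant formula 10.42, tarpaulins 9.98, hygiene kits 8.10, blanket bundles 6.58.
2×infant formula uses 186 of the 206 kg and totals 1938.
That's the maximum — no swap from here does better than 1938.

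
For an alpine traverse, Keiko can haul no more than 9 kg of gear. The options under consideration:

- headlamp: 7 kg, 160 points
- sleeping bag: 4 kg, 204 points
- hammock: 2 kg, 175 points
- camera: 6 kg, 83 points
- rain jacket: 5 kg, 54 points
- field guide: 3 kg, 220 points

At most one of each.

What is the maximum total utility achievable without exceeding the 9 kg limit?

By utility per kg: hammock 87.50, field guide 73.33, sleeping bag 51.00 lead.
Best packing: sleeping bag + hammock + field guide — 9 kg, 599 total.
An exhaustive check of the 64 subsets confirms 599.

599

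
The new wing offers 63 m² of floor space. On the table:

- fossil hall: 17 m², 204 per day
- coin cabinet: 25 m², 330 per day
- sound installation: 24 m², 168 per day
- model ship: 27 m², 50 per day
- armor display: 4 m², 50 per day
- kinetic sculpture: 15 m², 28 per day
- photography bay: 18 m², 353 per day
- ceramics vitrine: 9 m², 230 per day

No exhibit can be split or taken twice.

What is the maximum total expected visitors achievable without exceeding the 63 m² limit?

963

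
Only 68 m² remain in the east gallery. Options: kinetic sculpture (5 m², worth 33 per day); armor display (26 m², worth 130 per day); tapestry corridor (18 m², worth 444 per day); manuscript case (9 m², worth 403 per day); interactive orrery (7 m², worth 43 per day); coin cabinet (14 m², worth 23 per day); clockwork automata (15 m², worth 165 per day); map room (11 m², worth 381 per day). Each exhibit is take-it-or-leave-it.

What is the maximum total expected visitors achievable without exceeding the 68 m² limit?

1469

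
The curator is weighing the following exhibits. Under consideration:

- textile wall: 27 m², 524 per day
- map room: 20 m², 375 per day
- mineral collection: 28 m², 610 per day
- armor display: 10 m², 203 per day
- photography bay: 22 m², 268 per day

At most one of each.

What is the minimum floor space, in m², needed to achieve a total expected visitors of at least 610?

28

Need the lightest bundle worth ≥ 610.
Taking mineral collection gives 610 (≥ 610) for 28 m².
Any bundle with less than 28 m² falls short of 610.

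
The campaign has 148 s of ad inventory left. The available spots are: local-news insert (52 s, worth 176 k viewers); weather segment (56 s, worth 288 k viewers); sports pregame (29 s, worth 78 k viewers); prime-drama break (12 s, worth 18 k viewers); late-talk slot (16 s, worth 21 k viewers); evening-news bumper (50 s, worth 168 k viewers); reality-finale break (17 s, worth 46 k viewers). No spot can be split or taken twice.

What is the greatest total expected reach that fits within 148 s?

552

Filling by ratio: local-news insert + weather segment + prime-drama break + reality-finale break for 528, with 11 s left unused.
Replace local-news insert and reality-finale break with sports pregame + evening-news bumper: the trade gains 24 net, giving 552 at 147 s.
The closest alternative, local-news insert + weather segment + sports pregame, reaches only 542.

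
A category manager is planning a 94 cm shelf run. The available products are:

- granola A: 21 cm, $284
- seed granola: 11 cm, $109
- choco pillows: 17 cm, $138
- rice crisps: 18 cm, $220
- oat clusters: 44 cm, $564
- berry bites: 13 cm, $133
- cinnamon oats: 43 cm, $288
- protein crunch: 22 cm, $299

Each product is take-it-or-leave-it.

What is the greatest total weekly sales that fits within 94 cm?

1177

Density check — protein crunch 13.59, granola A 13.52, oat clusters 12.82, rice crisps 12.22 are the best per cm.
Greedy by ratio would take granola A + oat clusters + protein crunch: 87 cm used, total 1147.
Replace protein crunch with seed granola + rice crisps: the trade gains 30 net, giving 1177 at 94 cm.
Runner-up granola A + oat clusters + protein crunch tops out at 1147.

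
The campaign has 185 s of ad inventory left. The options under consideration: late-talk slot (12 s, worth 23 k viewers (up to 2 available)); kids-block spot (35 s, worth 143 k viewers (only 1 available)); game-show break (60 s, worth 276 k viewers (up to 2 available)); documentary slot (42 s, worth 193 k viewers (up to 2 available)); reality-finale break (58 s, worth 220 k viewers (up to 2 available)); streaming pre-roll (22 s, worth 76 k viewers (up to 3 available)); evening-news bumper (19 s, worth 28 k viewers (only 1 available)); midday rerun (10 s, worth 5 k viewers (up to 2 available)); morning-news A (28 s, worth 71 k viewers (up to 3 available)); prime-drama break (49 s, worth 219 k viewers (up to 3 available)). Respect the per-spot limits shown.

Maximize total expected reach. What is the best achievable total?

Greedy by ratio would take 2×game-show break + documentary slot + streaming pre-roll: 184 s used, total 821.
Dropping 2×game-show break and streaming pre-roll frees 142 s; slotting in documentary slot + 2×prime-drama break (140 s) lifts the total to 824 at 182 s.
No other feasible combination exceeds 824.

824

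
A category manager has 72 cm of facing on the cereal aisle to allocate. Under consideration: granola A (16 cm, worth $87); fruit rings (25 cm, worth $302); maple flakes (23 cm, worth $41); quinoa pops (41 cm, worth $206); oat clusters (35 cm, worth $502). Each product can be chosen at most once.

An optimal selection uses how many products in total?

2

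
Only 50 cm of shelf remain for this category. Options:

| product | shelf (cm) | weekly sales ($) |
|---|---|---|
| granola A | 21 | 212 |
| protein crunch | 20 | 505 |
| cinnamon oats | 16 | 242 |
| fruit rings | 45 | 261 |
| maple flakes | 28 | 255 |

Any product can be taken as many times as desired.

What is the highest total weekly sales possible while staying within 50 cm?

1010

By weekly sales per cm: protein crunch 25.25, cinnamon oats 15.12, granola A 10.10, maple flakes 9.11 lead.
Taking 2×protein crunch: 40 cm used, 1010 in weekly sales.
The spare 10 cm is too small for any remaining product, and no exchange beats 1010.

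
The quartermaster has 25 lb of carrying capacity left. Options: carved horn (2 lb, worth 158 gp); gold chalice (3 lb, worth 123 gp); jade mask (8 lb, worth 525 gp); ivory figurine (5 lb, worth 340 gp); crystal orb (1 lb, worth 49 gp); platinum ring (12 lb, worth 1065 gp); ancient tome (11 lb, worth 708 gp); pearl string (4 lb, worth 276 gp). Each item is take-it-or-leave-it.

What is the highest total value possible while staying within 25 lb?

Ranking by ratio (value/lb): platinum ring 88.75, carved horn 79.00, pearl string 69.00, ivory figurine 68.00.
Taking the top-ratio items first gives carved horn + ivory figurine + crystal orb + platinum ring + pearl string for 1888 (24 lb).
The 10 lb tied up in ivory figurine and crystal orb and pearl string is better spent on ancient tome — total rises to 1931 (25 lb).
The closest alternative, jade mask + ivory figurine + platinum ring, reaches only 1930.

1931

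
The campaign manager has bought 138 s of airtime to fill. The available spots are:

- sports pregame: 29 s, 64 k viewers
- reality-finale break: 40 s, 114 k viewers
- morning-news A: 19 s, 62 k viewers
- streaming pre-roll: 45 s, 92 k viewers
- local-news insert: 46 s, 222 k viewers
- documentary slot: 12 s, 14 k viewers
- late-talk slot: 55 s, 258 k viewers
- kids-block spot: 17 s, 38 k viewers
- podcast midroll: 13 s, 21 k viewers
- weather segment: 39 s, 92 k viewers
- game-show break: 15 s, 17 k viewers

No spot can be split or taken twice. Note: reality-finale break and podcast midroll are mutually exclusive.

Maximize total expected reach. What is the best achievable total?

Morning-news A + local-news insert + late-talk slot + kids-block spot uses 137 of the 138 s and totals 580.

580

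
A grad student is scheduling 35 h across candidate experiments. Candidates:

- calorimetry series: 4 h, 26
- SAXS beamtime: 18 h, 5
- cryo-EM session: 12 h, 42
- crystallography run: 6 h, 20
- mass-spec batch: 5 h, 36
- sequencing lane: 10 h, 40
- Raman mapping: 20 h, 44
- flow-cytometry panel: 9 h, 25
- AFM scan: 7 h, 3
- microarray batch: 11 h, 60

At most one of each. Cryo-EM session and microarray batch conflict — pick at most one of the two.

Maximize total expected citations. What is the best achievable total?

Greedy by ratio would take calorimetry series + mass-spec batch + sequencing lane + microarray batch: 30 h used, total 162.
Replace sequencing lane with crystallography run + flow-cytometry panel: the trade gains 5 net, giving 167 at 35 h.
Next best is calorimetry series + mass-spec batch + sequencing lane + microarray batch at 162 (30 h) — short by 5.

167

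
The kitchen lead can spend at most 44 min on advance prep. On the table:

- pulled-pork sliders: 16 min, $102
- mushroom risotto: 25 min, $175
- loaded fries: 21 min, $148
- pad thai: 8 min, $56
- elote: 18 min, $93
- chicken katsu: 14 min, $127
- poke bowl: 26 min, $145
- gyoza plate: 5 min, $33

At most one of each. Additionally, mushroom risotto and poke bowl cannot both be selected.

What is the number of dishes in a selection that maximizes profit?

3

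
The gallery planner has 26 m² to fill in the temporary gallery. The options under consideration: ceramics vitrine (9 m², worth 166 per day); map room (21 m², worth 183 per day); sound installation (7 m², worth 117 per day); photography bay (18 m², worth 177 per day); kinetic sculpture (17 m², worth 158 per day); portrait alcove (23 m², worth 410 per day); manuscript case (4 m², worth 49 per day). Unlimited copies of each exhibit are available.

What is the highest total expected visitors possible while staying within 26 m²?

Ranking by ratio (expected visitors/m²): ceramics vitrine 18.44, portrait alcove 17.83, sound installation 16.71, manuscript case 12.25.
2×ceramics vitrine + sound installation uses 25 of the 26 m² and totals 449.
Nothing else within 26 m² beats 449.

449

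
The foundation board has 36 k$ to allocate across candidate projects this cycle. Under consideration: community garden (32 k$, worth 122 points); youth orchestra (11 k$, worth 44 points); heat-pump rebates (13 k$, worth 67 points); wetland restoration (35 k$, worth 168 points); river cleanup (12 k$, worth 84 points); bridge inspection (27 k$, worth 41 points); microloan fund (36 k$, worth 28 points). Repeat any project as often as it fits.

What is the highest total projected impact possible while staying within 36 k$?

Ranking by ratio (projected impact/k$): river cleanup 7.00, heat-pump rebates 5.15, wetland restoration 4.80, youth orchestra 4.00.
The ratio ordering already packs tightly: 3×river cleanup, 36 k$, 252.

252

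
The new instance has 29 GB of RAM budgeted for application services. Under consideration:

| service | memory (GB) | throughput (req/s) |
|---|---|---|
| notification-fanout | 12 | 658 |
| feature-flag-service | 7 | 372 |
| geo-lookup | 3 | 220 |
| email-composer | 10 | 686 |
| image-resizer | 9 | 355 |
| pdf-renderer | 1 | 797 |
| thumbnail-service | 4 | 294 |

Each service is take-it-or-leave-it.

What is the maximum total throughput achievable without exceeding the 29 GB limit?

The ratio heuristic lands on feature-flag-service + geo-lookup + email-composer + pdf-renderer + thumbnail-service (2369) but leaves 4 GB idle.
Replace feature-flag-service and geo-lookup with notification-fanout: the trade gains 66 net, giving 2435 at 27 GB.
Every other selection either busts 29 GB or fails to beat 2435.

2435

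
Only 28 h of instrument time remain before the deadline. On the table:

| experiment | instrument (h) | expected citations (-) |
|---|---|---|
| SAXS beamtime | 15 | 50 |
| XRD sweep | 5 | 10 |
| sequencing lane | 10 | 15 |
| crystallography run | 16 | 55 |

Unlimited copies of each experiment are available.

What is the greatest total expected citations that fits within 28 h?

The ratio ordering already packs tightly: 2×XRD sweep + crystallography run, 26 h, 75.

75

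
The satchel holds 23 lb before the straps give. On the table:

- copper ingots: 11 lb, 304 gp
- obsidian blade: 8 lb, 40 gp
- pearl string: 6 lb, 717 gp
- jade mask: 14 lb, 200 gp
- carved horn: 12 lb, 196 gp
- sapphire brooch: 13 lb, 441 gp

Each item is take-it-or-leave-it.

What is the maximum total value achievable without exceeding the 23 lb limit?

1158

Density check — pearl string 119.50, sapphire brooch 33.92, copper ingots 27.64 are the best per lb.
Taking pearl string + sapphire brooch: 19 lb used, 1158 in value.
The closest alternative, copper ingots + pearl string, reaches only 1021.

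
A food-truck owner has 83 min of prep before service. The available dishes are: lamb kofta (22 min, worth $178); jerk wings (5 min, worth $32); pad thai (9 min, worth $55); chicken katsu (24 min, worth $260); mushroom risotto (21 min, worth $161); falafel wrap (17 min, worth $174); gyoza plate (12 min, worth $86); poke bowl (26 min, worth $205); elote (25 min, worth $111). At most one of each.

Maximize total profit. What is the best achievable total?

Density check — chicken katsu 10.83, falafel wrap 10.24, lamb kofta 8.09 are the best per min.
A density-first pass picks lamb kofta + jerk wings + chicken katsu + falafel wrap + gyoza plate — 730 at 80 min.
The 27 min tied up in lamb kofta and jerk wings is better spent on pad thai + mushroom risotto — total rises to 736 (83 min).
Runner-up lamb kofta + jerk wings + chicken katsu + falafel wrap + gyoza plate tops out at 730.

736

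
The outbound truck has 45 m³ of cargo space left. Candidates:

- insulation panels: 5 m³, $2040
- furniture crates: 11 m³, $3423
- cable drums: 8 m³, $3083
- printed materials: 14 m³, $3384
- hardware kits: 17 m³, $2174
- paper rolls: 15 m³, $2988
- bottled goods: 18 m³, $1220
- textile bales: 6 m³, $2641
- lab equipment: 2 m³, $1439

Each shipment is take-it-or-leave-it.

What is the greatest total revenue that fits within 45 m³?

A density-first pass picks insulation panels + furniture crates + cable drums + textile bales + lab equipment — 12626 at 32 m³.
Replace lab equipment with printed materials: the trade gains 1945 net, giving 14571 at 44 m³.
Runner-up insulation panels + furniture crates + cable drums + paper rolls + textile bales tops out at 14175.

14571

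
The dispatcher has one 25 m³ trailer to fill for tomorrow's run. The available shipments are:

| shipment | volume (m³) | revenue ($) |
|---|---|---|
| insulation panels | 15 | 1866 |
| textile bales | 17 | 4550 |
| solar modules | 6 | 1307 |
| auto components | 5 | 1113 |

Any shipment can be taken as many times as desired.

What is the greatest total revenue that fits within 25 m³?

5857

Taking the top-ratio shipments first gives textile bales + auto components for 5663 (22 m³).
Replace auto components with solar modules: the trade gains 194 net, giving 5857 at 23 m³.
That's the maximum — no swap from here does better than 5857.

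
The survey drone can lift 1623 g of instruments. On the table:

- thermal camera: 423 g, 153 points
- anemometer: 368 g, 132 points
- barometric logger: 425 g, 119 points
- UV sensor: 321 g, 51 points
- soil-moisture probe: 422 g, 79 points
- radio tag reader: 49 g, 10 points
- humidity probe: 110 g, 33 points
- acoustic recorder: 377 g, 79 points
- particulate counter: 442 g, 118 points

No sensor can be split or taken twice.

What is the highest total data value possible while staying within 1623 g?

A density-first pass picks thermal camera + anemometer + barometric logger + radio tag reader + humidity probe — 447 at 1375 g.
Dropping radio tag reader and humidity probe frees 159 g; slotting in acoustic recorder (377 g) lifts the total to 483 at 1593 g.
The closest alternative, thermal camera + anemometer + acoustic recorder + particulate counter, reaches only 482.

483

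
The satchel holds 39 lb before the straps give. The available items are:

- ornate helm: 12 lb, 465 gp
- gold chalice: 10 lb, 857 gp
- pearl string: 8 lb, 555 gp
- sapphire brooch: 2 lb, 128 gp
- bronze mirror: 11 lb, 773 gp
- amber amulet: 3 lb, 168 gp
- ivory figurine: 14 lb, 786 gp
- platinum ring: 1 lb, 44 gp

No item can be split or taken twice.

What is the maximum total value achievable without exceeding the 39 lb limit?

2628

A density-first pass picks gold chalice + pearl string + sapphire brooch + bronze mirror + amber amulet + platinum ring — 2525 at 35 lb.
Replace pearl string and sapphire brooch with ivory figurine: the trade gains 103 net, giving 2628 at 39 lb.
An exhaustive check of the 256 subsets confirms 2628.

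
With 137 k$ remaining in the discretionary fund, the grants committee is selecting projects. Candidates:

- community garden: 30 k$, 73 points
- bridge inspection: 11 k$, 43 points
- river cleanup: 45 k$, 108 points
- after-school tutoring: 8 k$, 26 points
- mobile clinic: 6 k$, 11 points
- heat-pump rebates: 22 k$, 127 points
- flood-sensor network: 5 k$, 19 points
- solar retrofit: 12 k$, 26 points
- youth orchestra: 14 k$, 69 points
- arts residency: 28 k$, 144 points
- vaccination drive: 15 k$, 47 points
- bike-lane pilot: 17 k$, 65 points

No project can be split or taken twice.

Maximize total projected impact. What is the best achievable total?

568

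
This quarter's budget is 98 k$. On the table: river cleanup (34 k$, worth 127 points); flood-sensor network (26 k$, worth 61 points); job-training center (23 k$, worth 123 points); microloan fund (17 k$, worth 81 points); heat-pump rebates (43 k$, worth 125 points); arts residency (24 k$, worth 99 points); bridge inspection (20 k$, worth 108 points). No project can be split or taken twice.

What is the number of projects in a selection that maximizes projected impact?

4

The maximum projected impact within 98 k$ is 439.
river cleanup + job-training center + microloan fund + bridge inspection hits 439 at 94 k$.
Any selection reaching 439 contains exactly 4 projects.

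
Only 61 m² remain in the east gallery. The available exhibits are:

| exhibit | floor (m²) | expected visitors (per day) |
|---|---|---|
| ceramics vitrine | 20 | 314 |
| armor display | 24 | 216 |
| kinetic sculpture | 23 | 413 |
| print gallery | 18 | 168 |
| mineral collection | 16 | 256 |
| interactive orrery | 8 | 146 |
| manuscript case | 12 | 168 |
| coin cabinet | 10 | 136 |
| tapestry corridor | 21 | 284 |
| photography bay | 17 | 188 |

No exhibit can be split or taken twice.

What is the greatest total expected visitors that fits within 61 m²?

By expected visitors per m²: interactive orrery 18.25, kinetic sculpture 17.96, mineral collection 16.00 lead.
The ratio heuristic lands on kinetic sculpture + mineral collection + interactive orrery + manuscript case (983) but leaves 2 m² idle.
The 28 m² tied up in mineral collection and manuscript case is better spent on ceramics vitrine + coin cabinet — total rises to 1009 (61 m²).
An exhaustive check of the 1024 subsets confirms 1009.

1009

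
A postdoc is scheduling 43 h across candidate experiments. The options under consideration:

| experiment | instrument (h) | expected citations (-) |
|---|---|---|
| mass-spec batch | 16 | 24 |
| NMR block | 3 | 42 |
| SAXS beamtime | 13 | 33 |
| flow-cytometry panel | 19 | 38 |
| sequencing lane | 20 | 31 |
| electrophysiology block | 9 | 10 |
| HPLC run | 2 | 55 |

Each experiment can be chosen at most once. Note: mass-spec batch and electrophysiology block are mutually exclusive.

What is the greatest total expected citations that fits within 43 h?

The ratio ordering already packs tightly: NMR block + SAXS beamtime + flow-cytometry panel + HPLC run, 37 h, 168.
The closest alternative, NMR block + SAXS beamtime + sequencing lane + HPLC run, reaches only 161.

168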